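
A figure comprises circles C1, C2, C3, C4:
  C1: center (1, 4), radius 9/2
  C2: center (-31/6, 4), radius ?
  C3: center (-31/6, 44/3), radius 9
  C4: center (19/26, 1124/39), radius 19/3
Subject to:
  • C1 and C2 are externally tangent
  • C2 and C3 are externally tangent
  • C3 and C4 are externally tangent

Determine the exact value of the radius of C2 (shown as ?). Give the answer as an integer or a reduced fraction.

1. [ext C1·C2]  r_C2² + 9r_C2 − 160/9 = 0  ⇒  r_C2 = 5/3 (r>0 drops 1)
2. [ext C2·C3]  r_C2² + 18r_C2 − 295/9 = 0  ⇒  r_C2 = 5/3 (r>0 drops 1)

5/3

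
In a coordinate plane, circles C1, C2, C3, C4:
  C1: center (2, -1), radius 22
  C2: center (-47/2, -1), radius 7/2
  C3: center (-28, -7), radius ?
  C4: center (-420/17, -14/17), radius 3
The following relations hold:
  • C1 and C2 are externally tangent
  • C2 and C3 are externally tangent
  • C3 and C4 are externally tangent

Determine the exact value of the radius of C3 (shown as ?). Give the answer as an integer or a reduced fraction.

1. [ext C2·C3]  r_C3² + 7r_C3 − 44 = 0  ⇒  r_C3 = 4 (r>0 drops 1)
2. [ext C3·C4]  r_C3² + 6r_C3 − 40 = 0  ⇒  r_C3 = 4 (r>0 drops 1)

4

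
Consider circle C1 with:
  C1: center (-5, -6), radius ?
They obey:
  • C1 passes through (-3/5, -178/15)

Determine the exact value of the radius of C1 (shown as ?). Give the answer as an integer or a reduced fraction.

22/3

1. [C1∋P]  r_C1² − 484/9 = 0  ⇒  r_C1 = 22/3 (r>0 drops 1)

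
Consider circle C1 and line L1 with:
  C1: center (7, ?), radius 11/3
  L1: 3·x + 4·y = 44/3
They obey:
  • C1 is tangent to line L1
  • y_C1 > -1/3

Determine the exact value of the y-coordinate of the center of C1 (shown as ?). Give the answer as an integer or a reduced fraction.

3

1. [C1‖L1]  y_C1² + (19/6)y_C1 − 37/2 = 0  ⇒  y_C1 = -37/6 or 3
2. given y_C1 > -1/3: keep 3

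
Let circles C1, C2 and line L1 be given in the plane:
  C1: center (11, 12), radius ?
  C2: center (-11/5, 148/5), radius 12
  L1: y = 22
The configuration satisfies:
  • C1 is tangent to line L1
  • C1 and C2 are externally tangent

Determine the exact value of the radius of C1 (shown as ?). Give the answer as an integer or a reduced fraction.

1. [C1‖L1]  r_C1² − 100 = 0  ⇒  r_C1 = 10 (r>0 drops 1)
2. [ext C1·C2]  r_C1² + 24r_C1 − 340 = 0  ⇒  r_C1 = 10 (r>0 drops 1)

10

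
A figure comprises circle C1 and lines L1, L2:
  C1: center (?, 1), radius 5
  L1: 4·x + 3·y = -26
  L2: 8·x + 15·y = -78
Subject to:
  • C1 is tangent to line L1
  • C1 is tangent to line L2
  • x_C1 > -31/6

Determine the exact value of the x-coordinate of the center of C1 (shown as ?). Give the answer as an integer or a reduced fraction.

1. [C1‖L1]  x_C1² + (29/2)x_C1 + 27/2 = 0  ⇒  x_C1 = -27/2 or -1
2. [C1‖L2]  x_C1² + (93/4)x_C1 + 89/4 = 0  ⇒  x_C1 = -89/4 or -1

-1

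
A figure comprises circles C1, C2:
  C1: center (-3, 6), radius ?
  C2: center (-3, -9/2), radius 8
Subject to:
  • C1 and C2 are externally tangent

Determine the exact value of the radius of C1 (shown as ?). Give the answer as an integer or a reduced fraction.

5/2

1. [ext C1·C2]  r_C1² + 16r_C1 − 185/4 = 0  ⇒  r_C1 = 5/2 (r>0 drops 1)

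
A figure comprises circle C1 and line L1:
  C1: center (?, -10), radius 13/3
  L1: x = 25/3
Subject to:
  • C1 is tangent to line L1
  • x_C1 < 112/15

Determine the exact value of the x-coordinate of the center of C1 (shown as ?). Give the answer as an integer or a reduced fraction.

1. [C1‖L1]  x_C1² − (50/3)x_C1 + 152/3 = 0  ⇒  x_C1 = 4 or 38/3
2. given x_C1 < 112/15: keep 4

4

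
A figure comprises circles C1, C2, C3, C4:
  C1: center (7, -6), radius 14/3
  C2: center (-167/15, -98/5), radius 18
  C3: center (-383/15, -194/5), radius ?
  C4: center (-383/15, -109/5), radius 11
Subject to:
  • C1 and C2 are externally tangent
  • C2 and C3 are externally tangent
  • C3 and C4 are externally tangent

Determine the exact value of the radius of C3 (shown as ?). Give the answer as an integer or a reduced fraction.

1. [ext C2·C3]  r_C3² + 36r_C3 − 252 = 0  ⇒  r_C3 = 6 (r>0 drops 1)
2. [ext C3·C4]  r_C3² + 22r_C3 − 168 = 0  ⇒  r_C3 = 6 (r>0 drops 1)

6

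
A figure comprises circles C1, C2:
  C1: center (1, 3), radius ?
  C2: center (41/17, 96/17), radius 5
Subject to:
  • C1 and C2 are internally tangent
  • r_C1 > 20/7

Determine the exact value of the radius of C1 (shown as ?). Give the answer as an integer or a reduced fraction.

8

1. [int C1,C2]  r_C1² − 10r_C1 + 16 = 0  ⇒  r_C1 = 2 or 8
2. given r_C1 > 20/7: keep 8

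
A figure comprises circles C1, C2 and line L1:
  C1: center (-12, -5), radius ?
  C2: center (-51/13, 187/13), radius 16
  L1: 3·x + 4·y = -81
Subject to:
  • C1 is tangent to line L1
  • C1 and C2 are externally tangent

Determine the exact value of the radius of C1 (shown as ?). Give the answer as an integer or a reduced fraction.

5

1. [C1‖L1]  r_C1² − 25 = 0  ⇒  r_C1 = 5 (r>0 drops 1)
2. [ext C1·C2]  r_C1² + 32r_C1 − 185 = 0  ⇒  r_C1 = 5 (r>0 drops 1)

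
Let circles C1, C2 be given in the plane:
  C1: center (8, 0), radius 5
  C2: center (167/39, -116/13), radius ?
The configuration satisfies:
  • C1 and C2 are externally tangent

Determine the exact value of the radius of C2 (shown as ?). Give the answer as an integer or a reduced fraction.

14/3

1. [ext C1·C2]  r_C2² + 10r_C2 − 616/9 = 0  ⇒  r_C2 = 14/3 (r>0 drops 1)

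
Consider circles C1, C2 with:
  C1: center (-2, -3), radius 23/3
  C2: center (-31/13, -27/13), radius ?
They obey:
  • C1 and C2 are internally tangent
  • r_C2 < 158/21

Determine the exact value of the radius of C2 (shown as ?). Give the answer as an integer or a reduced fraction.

20/3

1. [int C1,C2]  r_C2² − (46/3)r_C2 + 520/9 = 0  ⇒  r_C2 = 20/3 or 26/3
2. given r_C2 < 158/21: keep 20/3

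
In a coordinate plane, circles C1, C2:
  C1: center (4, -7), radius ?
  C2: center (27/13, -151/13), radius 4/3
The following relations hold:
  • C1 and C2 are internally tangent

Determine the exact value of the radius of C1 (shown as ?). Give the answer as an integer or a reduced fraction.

19/3

1. [int C1,C2]  r_C1² − (8/3)r_C1 − 209/9 = 0  ⇒  r_C1 = 19/3 (r>0 drops 1)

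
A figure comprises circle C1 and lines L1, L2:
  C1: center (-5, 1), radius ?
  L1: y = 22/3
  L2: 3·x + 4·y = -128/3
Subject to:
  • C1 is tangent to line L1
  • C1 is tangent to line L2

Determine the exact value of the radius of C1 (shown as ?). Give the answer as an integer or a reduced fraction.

19/3

1. [C1‖L1]  r_C1² − 361/9 = 0  ⇒  r_C1 = 19/3 (r>0 drops 1)
2. [C1‖L2]  r_C1² − 361/9 = 0  ⇒  r_C1 = 19/3 (r>0 drops 1)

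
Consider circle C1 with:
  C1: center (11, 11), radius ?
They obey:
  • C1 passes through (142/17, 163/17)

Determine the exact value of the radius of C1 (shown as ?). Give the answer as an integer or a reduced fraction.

1. [C1∋P]  r_C1² − 9 = 0  ⇒  r_C1 = 3 (r>0 drops 1)

3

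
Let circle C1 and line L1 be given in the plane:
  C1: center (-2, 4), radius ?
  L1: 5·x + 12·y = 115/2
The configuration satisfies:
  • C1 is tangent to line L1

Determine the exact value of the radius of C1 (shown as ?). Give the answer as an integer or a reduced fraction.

1. [C1‖L1]  r_C1² − 9/4 = 0  ⇒  r_C1 = 3/2 (r>0 drops 1)

3/2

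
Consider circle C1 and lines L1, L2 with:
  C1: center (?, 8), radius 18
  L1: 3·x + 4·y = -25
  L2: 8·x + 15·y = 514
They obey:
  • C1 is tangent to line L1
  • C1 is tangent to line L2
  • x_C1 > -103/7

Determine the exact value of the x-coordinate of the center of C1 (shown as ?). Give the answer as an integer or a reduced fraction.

1. [C1‖L1]  x_C1² + 38x_C1 − 539 = 0  ⇒  x_C1 = -49 or 11
2. [C1‖L2]  x_C1² − (197/2)x_C1 + 1925/2 = 0  ⇒  x_C1 = 11 or 175/2

11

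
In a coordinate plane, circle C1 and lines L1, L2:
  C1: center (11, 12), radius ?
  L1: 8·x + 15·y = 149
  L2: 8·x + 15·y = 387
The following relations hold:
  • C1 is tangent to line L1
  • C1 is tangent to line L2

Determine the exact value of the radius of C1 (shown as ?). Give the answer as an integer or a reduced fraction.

1. [C1‖L1]  r_C1² − 49 = 0  ⇒  r_C1 = 7 (r>0 drops 1)
2. [C1‖L2]  r_C1² − 49 = 0  ⇒  r_C1 = 7 (r>0 drops 1)

7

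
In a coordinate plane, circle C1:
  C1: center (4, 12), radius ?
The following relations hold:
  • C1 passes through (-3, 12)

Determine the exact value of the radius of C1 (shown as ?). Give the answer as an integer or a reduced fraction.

1. [C1∋P]  r_C1² − 49 = 0  ⇒  r_C1 = 7 (r>0 drops 1)

7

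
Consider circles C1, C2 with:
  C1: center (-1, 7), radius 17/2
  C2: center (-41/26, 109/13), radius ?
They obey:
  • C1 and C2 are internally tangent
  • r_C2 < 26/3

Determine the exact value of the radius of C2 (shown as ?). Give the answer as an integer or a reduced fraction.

1. [int C1,C2]  r_C2² − 17r_C2 + 70 = 0  ⇒  r_C2 = 7 or 10
2. given r_C2 < 26/3: keep 7

7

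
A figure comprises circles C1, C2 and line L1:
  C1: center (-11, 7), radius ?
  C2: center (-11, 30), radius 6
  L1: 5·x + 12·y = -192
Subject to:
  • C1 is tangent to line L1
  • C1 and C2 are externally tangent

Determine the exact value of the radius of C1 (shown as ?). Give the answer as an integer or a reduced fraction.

1. [C1‖L1]  r_C1² − 289 = 0  ⇒  r_C1 = 17 (r>0 drops 1)
2. [ext C1·C2]  r_C1² + 12r_C1 − 493 = 0  ⇒  r_C1 = 17 (r>0 drops 1)

17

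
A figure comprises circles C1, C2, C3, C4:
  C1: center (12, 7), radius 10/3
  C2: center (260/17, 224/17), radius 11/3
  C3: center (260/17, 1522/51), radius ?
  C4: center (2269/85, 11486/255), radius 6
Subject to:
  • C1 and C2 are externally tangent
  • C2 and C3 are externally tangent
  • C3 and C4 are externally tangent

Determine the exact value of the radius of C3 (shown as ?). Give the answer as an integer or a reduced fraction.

13

1. [ext C2·C3]  r_C3² + (22/3)r_C3 − 793/3 = 0  ⇒  r_C3 = 13 (r>0 drops 1)
2. [ext C3·C4]  r_C3² + 12r_C3 − 325 = 0  ⇒  r_C3 = 13 (r>0 drops 1)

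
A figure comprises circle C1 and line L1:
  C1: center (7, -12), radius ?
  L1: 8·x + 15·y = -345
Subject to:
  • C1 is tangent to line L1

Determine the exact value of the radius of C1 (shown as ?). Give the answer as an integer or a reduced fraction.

13

1. [C1‖L1]  r_C1² − 169 = 0  ⇒  r_C1 = 13 (r>0 drops 1)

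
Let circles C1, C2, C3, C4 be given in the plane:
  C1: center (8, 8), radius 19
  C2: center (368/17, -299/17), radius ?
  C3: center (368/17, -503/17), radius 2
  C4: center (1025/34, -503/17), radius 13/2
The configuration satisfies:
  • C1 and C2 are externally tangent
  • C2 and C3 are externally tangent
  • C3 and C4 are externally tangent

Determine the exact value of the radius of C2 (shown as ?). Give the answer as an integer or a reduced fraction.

1. [ext C1·C2]  r_C2² + 38r_C2 − 480 = 0  ⇒  r_C2 = 10 (r>0 drops 1)
2. [ext C2·C3]  r_C2² + 4r_C2 − 140 = 0  ⇒  r_C2 = 10 (r>0 drops 1)

10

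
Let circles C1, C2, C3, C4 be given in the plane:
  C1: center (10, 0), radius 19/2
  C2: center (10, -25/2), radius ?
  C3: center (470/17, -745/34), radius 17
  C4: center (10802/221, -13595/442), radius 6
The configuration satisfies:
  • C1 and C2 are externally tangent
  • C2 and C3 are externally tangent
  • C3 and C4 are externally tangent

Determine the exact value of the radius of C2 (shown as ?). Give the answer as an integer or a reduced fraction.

3

1. [ext C1·C2]  r_C2² + 19r_C2 − 66 = 0  ⇒  r_C2 = 3 (r>0 drops 1)
2. [ext C2·C3]  r_C2² + 34r_C2 − 111 = 0  ⇒  r_C2 = 3 (r>0 drops 1)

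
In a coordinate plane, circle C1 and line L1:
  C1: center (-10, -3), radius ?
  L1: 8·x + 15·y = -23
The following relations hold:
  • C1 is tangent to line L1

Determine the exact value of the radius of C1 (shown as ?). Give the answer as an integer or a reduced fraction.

1. [C1‖L1]  r_C1² − 36 = 0  ⇒  r_C1 = 6 (r>0 drops 1)

6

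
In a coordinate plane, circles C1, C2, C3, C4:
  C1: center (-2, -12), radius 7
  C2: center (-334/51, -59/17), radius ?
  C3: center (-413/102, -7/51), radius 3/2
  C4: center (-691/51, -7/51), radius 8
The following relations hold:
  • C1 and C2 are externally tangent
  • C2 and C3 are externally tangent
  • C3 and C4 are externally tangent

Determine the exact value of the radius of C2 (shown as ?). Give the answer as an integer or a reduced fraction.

8/3

1. [ext C1·C2]  r_C2² + 14r_C2 − 400/9 = 0  ⇒  r_C2 = 8/3 (r>0 drops 1)
2. [ext C2·C3]  r_C2² + 3r_C2 − 136/9 = 0  ⇒  r_C2 = 8/3 (r>0 drops 1)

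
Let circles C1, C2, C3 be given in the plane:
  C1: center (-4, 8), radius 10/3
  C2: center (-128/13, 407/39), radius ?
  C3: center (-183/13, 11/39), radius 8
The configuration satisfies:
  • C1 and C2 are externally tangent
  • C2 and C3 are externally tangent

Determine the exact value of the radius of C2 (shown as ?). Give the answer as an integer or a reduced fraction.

3

1. [ext C1·C2]  r_C2² + (20/3)r_C2 − 29 = 0  ⇒  r_C2 = 3 (r>0 drops 1)
2. [ext C2·C3]  r_C2² + 16r_C2 − 57 = 0  ⇒  r_C2 = 3 (r>0 drops 1)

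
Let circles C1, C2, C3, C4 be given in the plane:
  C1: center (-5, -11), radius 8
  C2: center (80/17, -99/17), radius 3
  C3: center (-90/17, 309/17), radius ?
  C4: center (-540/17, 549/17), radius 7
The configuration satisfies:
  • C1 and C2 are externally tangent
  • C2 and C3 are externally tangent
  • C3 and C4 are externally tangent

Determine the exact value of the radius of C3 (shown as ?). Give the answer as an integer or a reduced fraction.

23

1. [ext C2·C3]  r_C3² + 6r_C3 − 667 = 0  ⇒  r_C3 = 23 (r>0 drops 1)
2. [ext C3·C4]  r_C3² + 14r_C3 − 851 = 0  ⇒  r_C3 = 23 (r>0 drops 1)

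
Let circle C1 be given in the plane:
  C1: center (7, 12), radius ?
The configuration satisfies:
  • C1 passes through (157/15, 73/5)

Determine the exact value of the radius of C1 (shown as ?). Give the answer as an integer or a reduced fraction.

1. [C1∋P]  r_C1² − 169/9 = 0  ⇒  r_C1 = 13/3 (r>0 drops 1)

13/3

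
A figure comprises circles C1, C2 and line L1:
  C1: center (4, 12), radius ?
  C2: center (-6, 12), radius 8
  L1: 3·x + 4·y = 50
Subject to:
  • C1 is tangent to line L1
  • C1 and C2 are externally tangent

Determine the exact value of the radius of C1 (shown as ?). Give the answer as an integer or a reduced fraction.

1. [C1‖L1]  r_C1² − 4 = 0  ⇒  r_C1 = 2 (r>0 drops 1)
2. [ext C1·C2]  r_C1² + 16r_C1 − 36 = 0  ⇒  r_C1 = 2 (r>0 drops 1)

2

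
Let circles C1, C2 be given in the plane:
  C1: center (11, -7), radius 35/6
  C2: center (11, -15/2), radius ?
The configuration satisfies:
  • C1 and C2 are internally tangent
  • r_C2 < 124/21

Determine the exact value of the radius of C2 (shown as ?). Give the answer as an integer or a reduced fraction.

16/3

1. [int C1,C2]  r_C2² − (35/3)r_C2 + 304/9 = 0  ⇒  r_C2 = 16/3 or 19/3
2. given r_C2 < 124/21: keep 16/3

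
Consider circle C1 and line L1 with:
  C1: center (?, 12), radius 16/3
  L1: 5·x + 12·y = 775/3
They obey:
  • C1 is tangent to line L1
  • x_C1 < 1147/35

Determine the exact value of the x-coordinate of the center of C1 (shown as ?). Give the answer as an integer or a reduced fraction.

1. [C1‖L1]  x_C1² − (686/15)x_C1 + 1653/5 = 0  ⇒  x_C1 = 9 or 551/15
2. given x_C1 < 1147/35: keep 9

9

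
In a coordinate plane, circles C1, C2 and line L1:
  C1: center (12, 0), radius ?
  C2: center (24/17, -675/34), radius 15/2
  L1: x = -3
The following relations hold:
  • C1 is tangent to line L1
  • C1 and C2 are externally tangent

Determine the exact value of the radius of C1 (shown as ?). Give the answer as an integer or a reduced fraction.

15

1. [C1‖L1]  r_C1² − 225 = 0  ⇒  r_C1 = 15 (r>0 drops 1)
2. [ext C1·C2]  r_C1² + 15r_C1 − 450 = 0  ⇒  r_C1 = 15 (r>0 drops 1)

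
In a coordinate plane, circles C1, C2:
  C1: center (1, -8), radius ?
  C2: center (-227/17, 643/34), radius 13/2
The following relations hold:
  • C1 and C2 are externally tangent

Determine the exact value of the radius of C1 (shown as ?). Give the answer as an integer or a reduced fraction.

24

1. [ext C1·C2]  r_C1² + 13r_C1 − 888 = 0  ⇒  r_C1 = 24 (r>0 drops 1)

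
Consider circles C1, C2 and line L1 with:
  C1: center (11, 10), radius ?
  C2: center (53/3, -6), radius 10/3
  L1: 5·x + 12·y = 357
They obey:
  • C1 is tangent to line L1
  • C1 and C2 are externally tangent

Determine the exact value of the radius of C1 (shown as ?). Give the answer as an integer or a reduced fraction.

14

1. [C1‖L1]  r_C1² − 196 = 0  ⇒  r_C1 = 14 (r>0 drops 1)
2. [ext C1·C2]  r_C1² + (20/3)r_C1 − 868/3 = 0  ⇒  r_C1 = 14 (r>0 drops 1)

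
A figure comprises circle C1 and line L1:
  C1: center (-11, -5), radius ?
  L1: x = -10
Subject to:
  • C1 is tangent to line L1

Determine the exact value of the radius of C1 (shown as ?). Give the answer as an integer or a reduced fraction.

1. [C1‖L1]  r_C1² − 1 = 0  ⇒  r_C1 = 1 (r>0 drops 1)

1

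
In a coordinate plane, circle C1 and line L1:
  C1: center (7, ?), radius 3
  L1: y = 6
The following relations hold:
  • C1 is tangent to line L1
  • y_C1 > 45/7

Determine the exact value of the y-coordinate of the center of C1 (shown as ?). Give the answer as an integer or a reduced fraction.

9

1. [C1‖L1]  y_C1² − 12y_C1 + 27 = 0  ⇒  y_C1 = 3 or 9
2. given y_C1 > 45/7: keep 9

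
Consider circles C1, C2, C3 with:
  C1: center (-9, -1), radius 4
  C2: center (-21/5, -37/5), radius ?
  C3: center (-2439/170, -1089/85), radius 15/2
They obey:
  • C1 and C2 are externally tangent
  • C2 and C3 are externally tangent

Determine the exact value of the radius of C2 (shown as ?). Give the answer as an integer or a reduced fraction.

1. [ext C1·C2]  r_C2² + 8r_C2 − 48 = 0  ⇒  r_C2 = 4 (r>0 drops 1)
2. [ext C2·C3]  r_C2² + 15r_C2 − 76 = 0  ⇒  r_C2 = 4 (r>0 drops 1)

4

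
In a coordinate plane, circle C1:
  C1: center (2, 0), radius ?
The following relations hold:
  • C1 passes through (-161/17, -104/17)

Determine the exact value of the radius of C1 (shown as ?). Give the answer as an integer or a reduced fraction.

1. [C1∋P]  r_C1² − 169 = 0  ⇒  r_C1 = 13 (r>0 drops 1)

13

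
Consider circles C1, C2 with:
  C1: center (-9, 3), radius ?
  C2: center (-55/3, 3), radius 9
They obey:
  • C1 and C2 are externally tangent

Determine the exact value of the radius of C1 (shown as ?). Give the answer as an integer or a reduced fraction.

1/3

1. [ext C1·C2]  r_C1² + 18r_C1 − 55/9 = 0  ⇒  r_C1 = 1/3 (r>0 drops 1)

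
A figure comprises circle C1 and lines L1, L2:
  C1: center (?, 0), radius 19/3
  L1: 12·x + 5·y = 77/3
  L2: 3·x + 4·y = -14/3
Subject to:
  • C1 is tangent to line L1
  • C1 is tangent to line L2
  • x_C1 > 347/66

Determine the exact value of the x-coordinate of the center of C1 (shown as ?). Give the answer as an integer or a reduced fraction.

1. [C1‖L1]  x_C1² − (77/18)x_C1 − 85/2 = 0  ⇒  x_C1 = -85/18 or 9
2. [C1‖L2]  x_C1² + (28/9)x_C1 − 109 = 0  ⇒  x_C1 = -109/9 or 9

9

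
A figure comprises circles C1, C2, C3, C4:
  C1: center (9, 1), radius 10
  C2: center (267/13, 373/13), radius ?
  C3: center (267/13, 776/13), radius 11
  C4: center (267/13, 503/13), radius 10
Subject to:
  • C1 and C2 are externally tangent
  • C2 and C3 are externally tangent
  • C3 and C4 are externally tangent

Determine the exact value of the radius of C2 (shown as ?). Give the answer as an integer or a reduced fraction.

1. [ext C1·C2]  r_C2² + 20r_C2 − 800 = 0  ⇒  r_C2 = 20 (r>0 drops 1)
2. [ext C2·C3]  r_C2² + 22r_C2 − 840 = 0  ⇒  r_C2 = 20 (r>0 drops 1)

20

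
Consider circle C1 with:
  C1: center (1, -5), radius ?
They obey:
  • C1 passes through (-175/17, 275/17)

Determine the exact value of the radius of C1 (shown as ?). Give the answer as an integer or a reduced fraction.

24

1. [C1∋P]  r_C1² − 576 = 0  ⇒  r_C1 = 24 (r>0 drops 1)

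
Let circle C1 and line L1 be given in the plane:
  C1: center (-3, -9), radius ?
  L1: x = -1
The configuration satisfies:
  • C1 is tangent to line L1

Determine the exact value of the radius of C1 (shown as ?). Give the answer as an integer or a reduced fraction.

2

1. [C1‖L1]  r_C1² − 4 = 0  ⇒  r_C1 = 2 (r>0 drops 1)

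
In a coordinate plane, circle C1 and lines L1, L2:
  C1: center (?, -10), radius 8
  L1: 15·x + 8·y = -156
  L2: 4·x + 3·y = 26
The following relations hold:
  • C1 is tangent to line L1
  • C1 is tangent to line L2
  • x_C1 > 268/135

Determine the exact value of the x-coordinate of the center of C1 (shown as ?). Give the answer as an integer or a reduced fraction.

1. [C1‖L1]  x_C1² + (152/15)x_C1 − 848/15 = 0  ⇒  x_C1 = -212/15 or 4
2. [C1‖L2]  x_C1² − 28x_C1 + 96 = 0  ⇒  x_C1 = 4 or 24

4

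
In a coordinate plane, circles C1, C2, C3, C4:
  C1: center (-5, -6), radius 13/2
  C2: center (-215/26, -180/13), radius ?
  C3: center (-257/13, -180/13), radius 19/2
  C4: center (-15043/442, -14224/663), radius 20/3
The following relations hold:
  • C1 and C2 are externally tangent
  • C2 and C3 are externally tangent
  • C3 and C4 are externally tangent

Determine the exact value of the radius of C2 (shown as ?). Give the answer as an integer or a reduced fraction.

1. [ext C1·C2]  r_C2² + 13r_C2 − 30 = 0  ⇒  r_C2 = 2 (r>0 drops 1)
2. [ext C2·C3]  r_C2² + 19r_C2 − 42 = 0  ⇒  r_C2 = 2 (r>0 drops 1)

2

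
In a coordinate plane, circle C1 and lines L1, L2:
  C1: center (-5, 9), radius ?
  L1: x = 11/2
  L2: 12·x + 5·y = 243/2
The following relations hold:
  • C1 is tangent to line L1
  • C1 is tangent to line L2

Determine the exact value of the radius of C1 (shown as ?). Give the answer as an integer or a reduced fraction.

1. [C1‖L1]  r_C1² − 441/4 = 0  ⇒  r_C1 = 21/2 (r>0 drops 1)
2. [C1‖L2]  r_C1² − 441/4 = 0  ⇒  r_C1 = 21/2 (r>0 drops 1)

21/2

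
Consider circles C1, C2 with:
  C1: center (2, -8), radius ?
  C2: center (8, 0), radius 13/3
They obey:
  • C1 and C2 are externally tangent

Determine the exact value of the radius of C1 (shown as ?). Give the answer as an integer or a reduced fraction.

17/3

1. [ext C1·C2]  r_C1² + (26/3)r_C1 − 731/9 = 0  ⇒  r_C1 = 17/3 (r>0 drops 1)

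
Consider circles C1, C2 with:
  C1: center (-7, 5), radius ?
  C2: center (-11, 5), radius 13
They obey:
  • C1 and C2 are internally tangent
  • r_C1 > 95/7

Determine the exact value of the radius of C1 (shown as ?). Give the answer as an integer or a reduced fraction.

17

1. [int C1,C2]  r_C1² − 26r_C1 + 153 = 0  ⇒  r_C1 = 9 or 17
2. given r_C1 > 95/7: keep 17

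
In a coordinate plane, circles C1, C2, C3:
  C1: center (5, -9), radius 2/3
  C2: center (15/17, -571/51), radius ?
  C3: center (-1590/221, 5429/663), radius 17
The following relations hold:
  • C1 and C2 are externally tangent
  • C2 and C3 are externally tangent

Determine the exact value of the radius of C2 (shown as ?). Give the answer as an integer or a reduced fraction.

4

1. [ext C1·C2]  r_C2² + (4/3)r_C2 − 64/3 = 0  ⇒  r_C2 = 4 (r>0 drops 1)
2. [ext C2·C3]  r_C2² + 34r_C2 − 152 = 0  ⇒  r_C2 = 4 (r>0 drops 1)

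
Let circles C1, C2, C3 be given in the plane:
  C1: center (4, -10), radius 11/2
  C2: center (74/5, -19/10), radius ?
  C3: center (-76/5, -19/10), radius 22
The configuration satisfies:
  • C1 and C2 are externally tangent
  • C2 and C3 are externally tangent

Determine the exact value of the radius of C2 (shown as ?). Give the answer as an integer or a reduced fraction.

8

1. [ext C1·C2]  r_C2² + 11r_C2 − 152 = 0  ⇒  r_C2 = 8 (r>0 drops 1)
2. [ext C2·C3]  r_C2² + 44r_C2 − 416 = 0  ⇒  r_C2 = 8 (r>0 drops 1)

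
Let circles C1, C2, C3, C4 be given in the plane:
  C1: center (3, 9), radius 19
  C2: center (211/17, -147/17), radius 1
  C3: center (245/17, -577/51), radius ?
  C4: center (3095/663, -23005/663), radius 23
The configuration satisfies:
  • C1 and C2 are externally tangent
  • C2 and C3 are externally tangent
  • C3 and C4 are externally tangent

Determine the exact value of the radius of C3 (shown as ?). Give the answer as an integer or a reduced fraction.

7/3

1. [ext C2·C3]  r_C3² + 2r_C3 − 91/9 = 0  ⇒  r_C3 = 7/3 (r>0 drops 1)
2. [ext C3·C4]  r_C3² + 46r_C3 − 1015/9 = 0  ⇒  r_C3 = 7/3 (r>0 drops 1)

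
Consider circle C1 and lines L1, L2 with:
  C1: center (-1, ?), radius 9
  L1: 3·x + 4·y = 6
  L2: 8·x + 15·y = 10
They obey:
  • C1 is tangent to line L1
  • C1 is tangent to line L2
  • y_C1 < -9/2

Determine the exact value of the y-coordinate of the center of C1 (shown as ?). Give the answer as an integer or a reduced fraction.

1. [C1‖L1]  y_C1² − (9/2)y_C1 − 243/2 = 0  ⇒  y_C1 = -9 or 27/2
2. [C1‖L2]  y_C1² − (12/5)y_C1 − 513/5 = 0  ⇒  y_C1 = -9 or 57/5

-9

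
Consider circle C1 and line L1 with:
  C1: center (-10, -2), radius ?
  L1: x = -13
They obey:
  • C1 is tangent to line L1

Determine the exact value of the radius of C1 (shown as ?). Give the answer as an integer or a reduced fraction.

3

1. [C1‖L1]  r_C1² − 9 = 0  ⇒  r_C1 = 3 (r>0 drops 1)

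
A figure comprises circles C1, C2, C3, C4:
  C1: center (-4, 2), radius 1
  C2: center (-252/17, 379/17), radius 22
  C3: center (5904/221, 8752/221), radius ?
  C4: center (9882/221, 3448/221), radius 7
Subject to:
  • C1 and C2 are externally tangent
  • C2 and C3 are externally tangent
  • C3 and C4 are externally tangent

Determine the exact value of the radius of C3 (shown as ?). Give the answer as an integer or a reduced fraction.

23

1. [ext C2·C3]  r_C3² + 44r_C3 − 1541 = 0  ⇒  r_C3 = 23 (r>0 drops 1)
2. [ext C3·C4]  r_C3² + 14r_C3 − 851 = 0  ⇒  r_C3 = 23 (r>0 drops 1)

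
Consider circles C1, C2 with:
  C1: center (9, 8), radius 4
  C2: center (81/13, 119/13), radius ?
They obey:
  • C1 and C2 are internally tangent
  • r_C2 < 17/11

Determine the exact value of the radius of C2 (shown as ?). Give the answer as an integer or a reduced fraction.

1

1. [int C1,C2]  r_C2² − 8r_C2 + 7 = 0  ⇒  r_C2 = 1 or 7
2. given r_C2 < 17/11: keep 1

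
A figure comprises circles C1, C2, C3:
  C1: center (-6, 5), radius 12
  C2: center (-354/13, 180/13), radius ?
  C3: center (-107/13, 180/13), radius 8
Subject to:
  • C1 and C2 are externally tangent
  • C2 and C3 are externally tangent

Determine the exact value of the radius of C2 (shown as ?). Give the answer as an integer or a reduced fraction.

1. [ext C1·C2]  r_C2² + 24r_C2 − 385 = 0  ⇒  r_C2 = 11 (r>0 drops 1)
2. [ext C2·C3]  r_C2² + 16r_C2 − 297 = 0  ⇒  r_C2 = 11 (r>0 drops 1)

11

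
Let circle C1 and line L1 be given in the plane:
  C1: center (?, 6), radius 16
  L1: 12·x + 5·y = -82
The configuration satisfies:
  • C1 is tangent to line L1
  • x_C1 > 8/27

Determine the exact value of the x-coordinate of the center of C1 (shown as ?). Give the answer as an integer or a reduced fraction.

1. [C1‖L1]  x_C1² + (56/3)x_C1 − 640/3 = 0  ⇒  x_C1 = -80/3 or 8
2. given x_C1 > 8/27: keep 8

8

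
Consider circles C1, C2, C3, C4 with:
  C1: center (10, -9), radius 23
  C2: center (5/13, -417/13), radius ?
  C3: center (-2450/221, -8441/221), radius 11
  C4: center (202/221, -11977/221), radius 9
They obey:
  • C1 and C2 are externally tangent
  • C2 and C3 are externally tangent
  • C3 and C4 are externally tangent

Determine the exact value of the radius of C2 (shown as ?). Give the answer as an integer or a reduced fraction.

2

1. [ext C1·C2]  r_C2² + 46r_C2 − 96 = 0  ⇒  r_C2 = 2 (r>0 drops 1)
2. [ext C2·C3]  r_C2² + 22r_C2 − 48 = 0  ⇒  r_C2 = 2 (r>0 drops 1)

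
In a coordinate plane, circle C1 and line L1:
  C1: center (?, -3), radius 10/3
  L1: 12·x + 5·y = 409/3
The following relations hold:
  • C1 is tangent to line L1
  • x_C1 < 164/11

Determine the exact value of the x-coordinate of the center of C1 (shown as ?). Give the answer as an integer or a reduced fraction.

9

1. [C1‖L1]  x_C1² − (227/9)x_C1 + 146 = 0  ⇒  x_C1 = 9 or 146/9
2. given x_C1 < 164/11: keep 9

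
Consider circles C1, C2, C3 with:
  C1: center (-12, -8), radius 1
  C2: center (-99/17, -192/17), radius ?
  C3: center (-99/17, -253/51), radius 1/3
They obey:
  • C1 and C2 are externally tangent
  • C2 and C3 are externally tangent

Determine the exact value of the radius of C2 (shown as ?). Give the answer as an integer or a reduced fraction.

6

1. [ext C1·C2]  r_C2² + 2r_C2 − 48 = 0  ⇒  r_C2 = 6 (r>0 drops 1)
2. [ext C2·C3]  r_C2² + (2/3)r_C2 − 40 = 0  ⇒  r_C2 = 6 (r>0 drops 1)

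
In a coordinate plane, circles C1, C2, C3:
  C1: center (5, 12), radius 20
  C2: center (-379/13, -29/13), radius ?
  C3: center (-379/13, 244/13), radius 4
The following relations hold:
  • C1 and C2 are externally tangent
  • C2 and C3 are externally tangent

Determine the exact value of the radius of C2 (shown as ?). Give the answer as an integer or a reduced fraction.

17

1. [ext C1·C2]  r_C2² + 40r_C2 − 969 = 0  ⇒  r_C2 = 17 (r>0 drops 1)
2. [ext C2·C3]  r_C2² + 8r_C2 − 425 = 0  ⇒  r_C2 = 17 (r>0 drops 1)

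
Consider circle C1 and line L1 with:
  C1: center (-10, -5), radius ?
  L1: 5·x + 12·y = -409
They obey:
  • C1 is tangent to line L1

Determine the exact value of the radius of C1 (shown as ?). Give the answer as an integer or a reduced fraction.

23

1. [C1‖L1]  r_C1² − 529 = 0  ⇒  r_C1 = 23 (r>0 drops 1)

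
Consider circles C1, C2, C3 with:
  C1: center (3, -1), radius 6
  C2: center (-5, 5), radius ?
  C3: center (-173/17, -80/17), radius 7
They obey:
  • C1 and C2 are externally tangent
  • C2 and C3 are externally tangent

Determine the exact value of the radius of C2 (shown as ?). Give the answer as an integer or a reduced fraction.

4

1. [ext C1·C2]  r_C2² + 12r_C2 − 64 = 0  ⇒  r_C2 = 4 (r>0 drops 1)
2. [ext C2·C3]  r_C2² + 14r_C2 − 72 = 0  ⇒  r_C2 = 4 (r>0 drops 1)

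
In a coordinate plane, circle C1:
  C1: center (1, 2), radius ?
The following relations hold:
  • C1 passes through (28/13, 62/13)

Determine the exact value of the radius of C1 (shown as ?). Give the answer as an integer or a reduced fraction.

1. [C1∋P]  r_C1² − 9 = 0  ⇒  r_C1 = 3 (r>0 drops 1)

3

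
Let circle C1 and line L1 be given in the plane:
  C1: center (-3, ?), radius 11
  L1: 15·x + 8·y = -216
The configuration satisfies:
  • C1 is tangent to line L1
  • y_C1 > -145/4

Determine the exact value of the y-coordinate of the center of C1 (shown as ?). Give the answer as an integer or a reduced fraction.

1. [C1‖L1]  y_C1² + (171/4)y_C1 − 179/2 = 0  ⇒  y_C1 = -179/4 or 2
2. given y_C1 > -145/4: keep 2

2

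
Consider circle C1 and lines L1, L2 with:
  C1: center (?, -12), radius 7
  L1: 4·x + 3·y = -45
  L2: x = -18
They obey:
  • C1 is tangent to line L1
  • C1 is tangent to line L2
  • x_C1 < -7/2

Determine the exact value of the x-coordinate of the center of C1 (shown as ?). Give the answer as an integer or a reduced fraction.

1. [C1‖L1]  x_C1² + (9/2)x_C1 − 143/2 = 0  ⇒  x_C1 = -11 or 13/2
2. [C1‖L2]  x_C1² + 36x_C1 + 275 = 0  ⇒  x_C1 = -25 or -11

-11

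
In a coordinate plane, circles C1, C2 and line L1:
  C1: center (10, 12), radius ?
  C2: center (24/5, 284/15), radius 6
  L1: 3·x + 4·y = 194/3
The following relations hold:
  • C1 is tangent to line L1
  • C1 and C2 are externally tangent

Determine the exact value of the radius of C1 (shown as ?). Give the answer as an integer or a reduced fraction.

1. [C1‖L1]  r_C1² − 64/9 = 0  ⇒  r_C1 = 8/3 (r>0 drops 1)
2. [ext C1·C2]  r_C1² + 12r_C1 − 352/9 = 0  ⇒  r_C1 = 8/3 (r>0 drops 1)

8/3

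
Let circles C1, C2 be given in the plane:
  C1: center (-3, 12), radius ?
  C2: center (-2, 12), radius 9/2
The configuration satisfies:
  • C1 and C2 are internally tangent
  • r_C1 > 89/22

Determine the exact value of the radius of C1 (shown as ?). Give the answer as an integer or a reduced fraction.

1. [int C1,C2]  r_C1² − 9r_C1 + 77/4 = 0  ⇒  r_C1 = 7/2 or 11/2
2. given r_C1 > 89/22: keep 11/2

11/2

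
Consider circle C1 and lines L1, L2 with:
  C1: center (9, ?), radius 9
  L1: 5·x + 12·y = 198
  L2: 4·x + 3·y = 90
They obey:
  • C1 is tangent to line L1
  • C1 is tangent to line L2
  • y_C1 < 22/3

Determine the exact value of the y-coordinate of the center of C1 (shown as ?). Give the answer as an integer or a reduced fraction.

3

1. [C1‖L1]  y_C1² − (51/2)y_C1 + 135/2 = 0  ⇒  y_C1 = 3 or 45/2
2. [C1‖L2]  y_C1² − 36y_C1 + 99 = 0  ⇒  y_C1 = 3 or 33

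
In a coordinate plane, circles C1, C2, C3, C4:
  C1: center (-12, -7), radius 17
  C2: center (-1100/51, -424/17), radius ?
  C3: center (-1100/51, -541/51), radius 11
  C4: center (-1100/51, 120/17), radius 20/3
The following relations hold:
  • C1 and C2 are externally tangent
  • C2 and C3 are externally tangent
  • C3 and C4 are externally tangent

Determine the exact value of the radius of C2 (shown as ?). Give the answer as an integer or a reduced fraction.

10/3

1. [ext C1·C2]  r_C2² + 34r_C2 − 1120/9 = 0  ⇒  r_C2 = 10/3 (r>0 drops 1)
2. [ext C2·C3]  r_C2² + 22r_C2 − 760/9 = 0  ⇒  r_C2 = 10/3 (r>0 drops 1)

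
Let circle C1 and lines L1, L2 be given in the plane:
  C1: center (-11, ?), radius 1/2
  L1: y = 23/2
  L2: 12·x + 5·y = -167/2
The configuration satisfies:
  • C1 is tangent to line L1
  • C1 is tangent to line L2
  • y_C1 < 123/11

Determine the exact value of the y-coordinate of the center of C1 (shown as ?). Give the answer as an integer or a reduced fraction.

11

1. [C1‖L1]  y_C1² − 23y_C1 + 132 = 0  ⇒  y_C1 = 11 or 12
2. [C1‖L2]  y_C1² − (97/5)y_C1 + 462/5 = 0  ⇒  y_C1 = 42/5 or 11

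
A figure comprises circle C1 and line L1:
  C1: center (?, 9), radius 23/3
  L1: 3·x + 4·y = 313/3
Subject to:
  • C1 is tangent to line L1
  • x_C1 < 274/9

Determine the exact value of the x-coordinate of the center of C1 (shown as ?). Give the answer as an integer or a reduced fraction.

10

1. [C1‖L1]  x_C1² − (410/9)x_C1 + 3200/9 = 0  ⇒  x_C1 = 10 or 320/9
2. given x_C1 < 274/9: keep 10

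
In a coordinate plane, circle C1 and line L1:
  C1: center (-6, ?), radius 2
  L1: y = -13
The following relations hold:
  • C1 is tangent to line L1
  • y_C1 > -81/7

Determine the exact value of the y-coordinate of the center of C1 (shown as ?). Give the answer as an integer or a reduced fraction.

-11

1. [C1‖L1]  y_C1² + 26y_C1 + 165 = 0  ⇒  y_C1 = -15 or -11
2. given y_C1 > -81/7: keep -11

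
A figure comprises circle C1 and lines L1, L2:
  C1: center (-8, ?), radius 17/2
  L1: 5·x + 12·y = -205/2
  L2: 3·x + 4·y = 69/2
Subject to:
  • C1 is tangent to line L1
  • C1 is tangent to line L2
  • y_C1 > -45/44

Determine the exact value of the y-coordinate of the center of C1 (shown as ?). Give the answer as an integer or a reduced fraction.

4

1. [C1‖L1]  y_C1² + (125/12)y_C1 − 173/3 = 0  ⇒  y_C1 = -173/12 or 4
2. [C1‖L2]  y_C1² − (117/4)y_C1 + 101 = 0  ⇒  y_C1 = 4 or 101/4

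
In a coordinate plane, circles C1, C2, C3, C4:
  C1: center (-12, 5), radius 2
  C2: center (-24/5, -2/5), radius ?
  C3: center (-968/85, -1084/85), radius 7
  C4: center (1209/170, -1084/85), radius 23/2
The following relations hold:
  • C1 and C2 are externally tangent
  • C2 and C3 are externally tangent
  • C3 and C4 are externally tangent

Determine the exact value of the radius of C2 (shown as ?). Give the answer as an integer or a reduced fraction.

7

1. [ext C1·C2]  r_C2² + 4r_C2 − 77 = 0  ⇒  r_C2 = 7 (r>0 drops 1)
2. [ext C2·C3]  r_C2² + 14r_C2 − 147 = 0  ⇒  r_C2 = 7 (r>0 drops 1)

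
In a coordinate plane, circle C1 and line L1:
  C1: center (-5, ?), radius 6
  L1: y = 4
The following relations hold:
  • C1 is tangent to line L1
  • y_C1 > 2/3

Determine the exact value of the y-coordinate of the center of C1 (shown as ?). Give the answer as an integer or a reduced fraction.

10

1. [C1‖L1]  y_C1² − 8y_C1 − 20 = 0  ⇒  y_C1 = -2 or 10
2. given y_C1 > 2/3: keep 10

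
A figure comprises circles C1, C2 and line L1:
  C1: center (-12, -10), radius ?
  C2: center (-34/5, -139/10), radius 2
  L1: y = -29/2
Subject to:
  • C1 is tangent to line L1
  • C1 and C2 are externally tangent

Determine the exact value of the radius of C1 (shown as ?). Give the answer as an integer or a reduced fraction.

1. [C1‖L1]  r_C1² − 81/4 = 0  ⇒  r_C1 = 9/2 (r>0 drops 1)
2. [ext C1·C2]  r_C1² + 4r_C1 − 153/4 = 0  ⇒  r_C1 = 9/2 (r>0 drops 1)

9/2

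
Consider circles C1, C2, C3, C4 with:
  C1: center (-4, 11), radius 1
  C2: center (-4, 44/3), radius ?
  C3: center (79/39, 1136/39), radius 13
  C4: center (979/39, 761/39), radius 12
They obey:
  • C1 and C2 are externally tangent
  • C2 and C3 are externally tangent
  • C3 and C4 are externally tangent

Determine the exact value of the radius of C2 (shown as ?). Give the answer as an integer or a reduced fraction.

8/3

1. [ext C1·C2]  r_C2² + 2r_C2 − 112/9 = 0  ⇒  r_C2 = 8/3 (r>0 drops 1)
2. [ext C2·C3]  r_C2² + 26r_C2 − 688/9 = 0  ⇒  r_C2 = 8/3 (r>0 drops 1)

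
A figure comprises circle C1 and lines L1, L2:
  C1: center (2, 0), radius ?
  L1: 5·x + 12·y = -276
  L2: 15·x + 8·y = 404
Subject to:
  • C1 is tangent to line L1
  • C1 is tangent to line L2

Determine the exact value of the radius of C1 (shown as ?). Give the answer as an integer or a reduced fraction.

22

1. [C1‖L1]  r_C1² − 484 = 0  ⇒  r_C1 = 22 (r>0 drops 1)
2. [C1‖L2]  r_C1² − 484 = 0  ⇒  r_C1 = 22 (r>0 drops 1)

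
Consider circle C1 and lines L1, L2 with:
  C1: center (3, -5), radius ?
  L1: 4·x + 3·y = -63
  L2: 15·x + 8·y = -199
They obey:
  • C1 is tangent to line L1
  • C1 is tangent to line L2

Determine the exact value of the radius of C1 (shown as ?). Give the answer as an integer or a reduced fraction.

1. [C1‖L1]  r_C1² − 144 = 0  ⇒  r_C1 = 12 (r>0 drops 1)
2. [C1‖L2]  r_C1² − 144 = 0  ⇒  r_C1 = 12 (r>0 drops 1)

12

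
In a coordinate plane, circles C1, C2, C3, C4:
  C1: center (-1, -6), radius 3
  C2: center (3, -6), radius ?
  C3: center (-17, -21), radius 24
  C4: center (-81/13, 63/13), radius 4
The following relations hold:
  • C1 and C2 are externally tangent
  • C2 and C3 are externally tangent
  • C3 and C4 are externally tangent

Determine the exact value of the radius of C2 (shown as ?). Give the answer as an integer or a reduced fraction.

1. [ext C1·C2]  r_C2² + 6r_C2 − 7 = 0  ⇒  r_C2 = 1 (r>0 drops 1)
2. [ext C2·C3]  r_C2² + 48r_C2 − 49 = 0  ⇒  r_C2 = 1 (r>0 drops 1)

1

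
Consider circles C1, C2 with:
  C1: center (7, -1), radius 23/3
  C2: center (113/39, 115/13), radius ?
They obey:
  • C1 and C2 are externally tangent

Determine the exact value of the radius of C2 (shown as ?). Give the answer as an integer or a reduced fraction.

3

1. [ext C1·C2]  r_C2² + (46/3)r_C2 − 55 = 0  ⇒  r_C2 = 3 (r>0 drops 1)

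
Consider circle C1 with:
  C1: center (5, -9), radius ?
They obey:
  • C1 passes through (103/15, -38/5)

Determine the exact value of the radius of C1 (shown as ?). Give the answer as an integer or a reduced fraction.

1. [C1∋P]  r_C1² − 49/9 = 0  ⇒  r_C1 = 7/3 (r>0 drops 1)

7/3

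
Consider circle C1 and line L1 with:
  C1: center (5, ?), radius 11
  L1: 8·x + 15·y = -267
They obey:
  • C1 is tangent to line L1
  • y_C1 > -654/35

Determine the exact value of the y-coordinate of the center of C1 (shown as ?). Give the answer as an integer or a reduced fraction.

-8

1. [C1‖L1]  y_C1² + (614/15)y_C1 + 3952/15 = 0  ⇒  y_C1 = -494/15 or -8
2. given y_C1 > -654/35: keep -8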